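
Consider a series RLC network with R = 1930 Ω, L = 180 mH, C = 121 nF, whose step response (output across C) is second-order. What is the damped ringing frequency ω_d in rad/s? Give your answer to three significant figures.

For a series RLC circuit (capacitor voltage as output), ω_n = 1/√(LC) = 1/√(180 mH · 121 nF) = 6780 rad/s.
ζ = (R/2)·√(C/L) = (1930/2)·√(121 nF/180 mH) = 0.791.
The damped frequency ω_d = ω_n√(1−ζ²) = 4140 rad/s.

ω_d ≈ 4140 rad/s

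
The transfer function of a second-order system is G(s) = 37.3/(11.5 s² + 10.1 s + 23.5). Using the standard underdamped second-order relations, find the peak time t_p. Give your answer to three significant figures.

t_p ≈ 2.31 s

Dividing through by 11.5: denominator becomes s² + 0.8783 s + 2.043.
So ω_n = √2.043 = 1.43 rad/s and ζ = 0.8783/(2·1.43) = 0.307.
ω_d = 1.43·√(1 − 0.307²) = 1.36 rad/s. t_p = π/ω_d = 2.31 s.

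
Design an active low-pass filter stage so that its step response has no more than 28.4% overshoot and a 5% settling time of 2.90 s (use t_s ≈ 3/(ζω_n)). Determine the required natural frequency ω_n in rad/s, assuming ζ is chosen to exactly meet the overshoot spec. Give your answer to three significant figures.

ζ = −ln(OS)/√(π² + (ln OS)²). With OS = 0.284, ln OS = −1.259 and ζ = 1.259/3.384 = 0.372.
Then ω_n = 3/(ζ t_s) = 3/(0.372 × 2.90) = 2.78 rad/s.

ω_n ≈ 2.78 rad/s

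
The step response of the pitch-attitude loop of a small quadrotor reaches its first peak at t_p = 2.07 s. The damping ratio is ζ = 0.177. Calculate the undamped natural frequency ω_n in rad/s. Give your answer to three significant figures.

Peak time t_p = π/ω_d, so ω_d = π/t_p = π/2.07 = 1.52 rad/s.
ω_n = ω_d/√(1−ζ²) = 1.52/√0.969 = 1.54 rad/s.

ω_n ≈ 1.54 rad/s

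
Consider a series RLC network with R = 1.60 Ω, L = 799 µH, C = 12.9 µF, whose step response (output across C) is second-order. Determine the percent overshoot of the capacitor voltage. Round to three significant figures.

%OS ≈ 72.5%

For a series RLC circuit (capacitor voltage as output), ω_n = 1/√(LC) = 1/√(799 µH · 12.9 µF) = 9850 rad/s.
ζ = (R/2)·√(C/L) = (1.60/2)·√(12.9 µF/799 µH) = 0.102.
Overshoot: exp(−π·0.102/√(1−0.102²)) = 0.725, i.e. 72.5%.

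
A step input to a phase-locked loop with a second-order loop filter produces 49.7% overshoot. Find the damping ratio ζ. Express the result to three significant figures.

ζ = −ln(OS)/√(π² + (ln OS)²). With OS = 0.497, ln OS = −0.6992 and ζ = 0.6992/3.218 = 0.217.

ζ ≈ 0.217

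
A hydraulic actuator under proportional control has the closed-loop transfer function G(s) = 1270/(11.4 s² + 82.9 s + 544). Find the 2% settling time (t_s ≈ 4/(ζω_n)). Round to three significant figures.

Dividing through by 11.4: denominator becomes s² + 7.272 s + 47.72.
So ω_n = √47.72 = 6.91 rad/s and ζ = 7.272/(2·6.91) = 0.526.
t_s ≈ 4/(ζω_n) = 1.10 s.

t_s ≈ 1.10 s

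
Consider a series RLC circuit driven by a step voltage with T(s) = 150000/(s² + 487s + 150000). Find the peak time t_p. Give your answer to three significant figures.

Matching coefficients with s² + 2ζω_n s + ω_n² gives ω_n² = 150000 ⇒ ω_n = 387 rad/s, and ζ = 487/(2ω_n) = 0.629.
The damped frequency ω_d = ω_n√(1−ζ²) = 301 rad/s. Then t_p = π/ω_d = 0.0104 s.

t_p ≈ 0.0104 s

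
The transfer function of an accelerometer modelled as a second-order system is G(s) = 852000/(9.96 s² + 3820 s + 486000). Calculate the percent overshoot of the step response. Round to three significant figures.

Dividing through by 9.96: denominator becomes s² + 383.5 s + 48800.
So ω_n = √48800 = 221 rad/s and ζ = 383.5/(2·221) = 0.868.
Overshoot: exp(−π·0.868/√(1−0.868²)) = 0.00411, i.e. 0.411%.

%OS ≈ 0.411%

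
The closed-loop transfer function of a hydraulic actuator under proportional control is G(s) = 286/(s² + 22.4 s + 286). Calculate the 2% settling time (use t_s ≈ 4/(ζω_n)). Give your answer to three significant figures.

t_s ≈ 0.357 s

ω_n = √286 = 16.9 rad/s; ζ = 22.4/(2·16.9) = 0.662.
t_s ≈ 4/(ζω_n) = 4/(0.662·16.9) = 0.357 s.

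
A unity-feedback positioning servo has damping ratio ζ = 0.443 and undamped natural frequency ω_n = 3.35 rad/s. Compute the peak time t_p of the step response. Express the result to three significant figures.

The damped frequency is ω_d = ω_n√(1−ζ²) = 3.35·√(1−0.196) = 3.00 rad/s.
Peak time t_p = π/ω_d = π/3.00 = 1.05 s.

t_p ≈ 1.05 s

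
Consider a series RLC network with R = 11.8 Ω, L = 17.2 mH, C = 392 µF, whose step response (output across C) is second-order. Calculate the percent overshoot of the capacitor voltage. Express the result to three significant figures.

%OS ≈ 0.212%

For a series RLC circuit (capacitor voltage as output), ω_n = 1/√(LC) = 1/√(17.2 mH · 392 µF) = 385 rad/s.
ζ = (R/2)·√(C/L) = (11.8/2)·√(392 µF/17.2 mH) = 0.891.
%OS = 100·exp(−πζ/√(1−ζ²)) = 0.212%.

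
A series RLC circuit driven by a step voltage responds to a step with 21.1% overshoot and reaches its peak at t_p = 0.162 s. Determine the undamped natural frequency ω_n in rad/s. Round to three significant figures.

From the overshoot, ζ = −ln(OS)/√(π²+ln²(OS)) = 0.444.
t_p = π/ω_d ⇒ ω_d = 19.4 rad/s; then ω_n = ω_d/√(1−ζ²) = 21.6 rad/s.

ω_n ≈ 21.6 rad/s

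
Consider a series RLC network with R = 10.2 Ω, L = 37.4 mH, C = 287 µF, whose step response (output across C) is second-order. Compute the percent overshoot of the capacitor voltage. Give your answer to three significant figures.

For a series RLC circuit (capacitor voltage as output), ω_n = 1/√(LC) = 1/√(37.4 mH · 287 µF) = 305 rad/s.
ζ = (R/2)·√(C/L) = (10.2/2)·√(287 µF/37.4 mH) = 0.447.
%OS = 100·exp(−πζ/√(1−ζ²)) = 20.8%.

%OS ≈ 20.8%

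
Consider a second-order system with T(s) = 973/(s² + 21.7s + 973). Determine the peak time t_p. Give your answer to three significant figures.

t_p ≈ 0.107 s

Comparing the denominator to s² + 2ζω_n s + ω_n²: ω_n = √973 = 31.2 rad/s, and 2ζω_n = 21.7 so ζ = 21.7/(2·31.2) = 0.348.
The damped frequency ω_d = ω_n√(1−ζ²) = 29.2 rad/s. Then t_p = π/ω_d = 0.107 s.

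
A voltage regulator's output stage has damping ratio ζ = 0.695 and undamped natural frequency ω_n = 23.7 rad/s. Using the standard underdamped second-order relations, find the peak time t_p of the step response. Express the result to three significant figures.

t_p ≈ 0.184 s

The damped frequency is ω_d = ω_n√(1−ζ²) = 23.7·√(1−0.483) = 17.0 rad/s.
Peak time t_p = π/ω_d = π/17.0 = 0.184 s.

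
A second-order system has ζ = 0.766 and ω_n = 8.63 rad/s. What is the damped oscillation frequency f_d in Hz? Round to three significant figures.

f_d ≈ 0.883 Hz

ω_d = ω_n√(1−ζ²) = 8.63·√0.413 = 5.55 rad/s.
f_d = ω_d/(2π) = 0.883 Hz.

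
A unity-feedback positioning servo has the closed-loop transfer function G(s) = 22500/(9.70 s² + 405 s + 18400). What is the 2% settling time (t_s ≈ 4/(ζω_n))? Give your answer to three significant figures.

Dividing through by 9.70: denominator becomes s² + 41.75 s + 1897.
So ω_n = √1897 = 43.6 rad/s and ζ = 41.75/(2·43.6) = 0.479.
t_s ≈ 4/(ζω_n) = 0.192 s.

t_s ≈ 0.192 s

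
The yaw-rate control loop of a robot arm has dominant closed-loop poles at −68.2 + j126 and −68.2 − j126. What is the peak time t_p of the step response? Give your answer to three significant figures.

t_p = π/ω_d with ω_d = 126 (the imaginary part), so t_p = 0.0249 s.

t_p ≈ 0.0249 s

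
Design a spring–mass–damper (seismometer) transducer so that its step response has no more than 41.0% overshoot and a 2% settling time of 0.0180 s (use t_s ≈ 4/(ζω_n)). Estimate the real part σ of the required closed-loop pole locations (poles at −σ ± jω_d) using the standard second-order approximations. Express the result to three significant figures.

The settling-time spec alone fixes σ = ζω_n = 4/t_s = 4/0.0180 = 222.
(Overshoot then fixes ζ = 0.273 and hence ω_d = σ·√(1−ζ²)/ζ = 783 rad/s.)

σ ≈ 222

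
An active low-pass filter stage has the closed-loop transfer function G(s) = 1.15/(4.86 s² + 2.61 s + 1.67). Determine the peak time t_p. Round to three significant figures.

Dividing through by 4.86: denominator becomes s² + 0.5370 s + 0.3436.
So ω_n = √0.3436 = 0.586 rad/s and ζ = 0.5370/(2·0.586) = 0.458.
ω_d = ω_n√(1−ζ²) = 0.521 rad/s. t_p = π/ω_d = 6.03 s.

t_p ≈ 6.03 s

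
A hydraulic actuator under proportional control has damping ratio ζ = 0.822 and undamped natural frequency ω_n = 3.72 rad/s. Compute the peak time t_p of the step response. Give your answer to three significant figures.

The damped frequency is ω_d = ω_n√(1−ζ²) = 3.72·√(1−0.676) = 2.12 rad/s.
Peak time t_p = π/ω_d = π/2.12 = 1.48 s.

t_p ≈ 1.48 s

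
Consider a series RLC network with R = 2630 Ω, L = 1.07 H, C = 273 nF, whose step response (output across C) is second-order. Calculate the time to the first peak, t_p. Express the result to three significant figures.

t_p ≈ 0.00227 s

For a series RLC circuit (capacitor voltage as output), ω_n = 1/√(LC) = 1/√(1.07 H · 273 nF) = 1850 rad/s.
ζ = (R/2)·√(C/L) = (2630/2)·√(273 nF/1.07 H) = 0.664.
The damped frequency ω_d = ω_n√(1−ζ²) = 1380 rad/s. t_p = π/ω_d = 0.00227 s.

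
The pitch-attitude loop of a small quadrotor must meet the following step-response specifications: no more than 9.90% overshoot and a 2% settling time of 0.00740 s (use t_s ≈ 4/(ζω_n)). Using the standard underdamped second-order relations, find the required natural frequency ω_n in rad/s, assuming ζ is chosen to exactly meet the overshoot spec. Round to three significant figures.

ω_n ≈ 912 rad/s

Inverting the overshoot relation: ζ = |ln 0.0990|/√(π² + ln²0.0990) = 0.593.
From t_s ≈ 4/(ζω_n): ω_n = 4/(ζ·t_s) = 4/(0.593·0.00740) = 912 rad/s.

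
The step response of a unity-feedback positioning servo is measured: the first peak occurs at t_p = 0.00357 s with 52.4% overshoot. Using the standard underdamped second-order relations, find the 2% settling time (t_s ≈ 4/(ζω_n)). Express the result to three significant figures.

From the overshoot, ζ = −ln(OS)/√(π²+ln²(OS)) = 0.201.
t_p = π/ω_d ⇒ ω_d = 880 rad/s; then ω_n = ω_d/√(1−ζ²) = 898 rad/s.
t_s ≈ 4/(ζω_n) = 4/(0.201·898) = 0.0221 s.

t_s ≈ 0.0221 s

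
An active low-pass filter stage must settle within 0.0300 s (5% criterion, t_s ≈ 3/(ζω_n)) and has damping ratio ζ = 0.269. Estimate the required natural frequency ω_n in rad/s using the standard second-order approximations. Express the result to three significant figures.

Rearranging t_s ≈ 3/(ζω_n) gives ω_n = 3/(ζ·t_s) = 3/(0.269 × 0.0300) = 372 rad/s.

ω_n ≈ 372 rad/s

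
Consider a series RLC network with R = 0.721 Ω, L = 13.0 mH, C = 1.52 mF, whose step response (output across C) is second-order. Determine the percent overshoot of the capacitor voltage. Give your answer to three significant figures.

For a series RLC circuit (capacitor voltage as output), ω_n = 1/√(LC) = 1/√(13.0 mH · 1.52 mF) = 225 rad/s.
ζ = (R/2)·√(C/L) = (0.721/2)·√(1.52 mF/13.0 mH) = 0.123.
Overshoot: exp(−π·0.123/√(1−0.123²)) = 0.677, i.e. 67.7%.

%OS ≈ 67.7%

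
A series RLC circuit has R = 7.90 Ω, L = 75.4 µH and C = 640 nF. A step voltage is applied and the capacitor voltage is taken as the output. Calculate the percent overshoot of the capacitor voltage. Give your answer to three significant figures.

For a series RLC circuit (capacitor voltage as output), ω_n = 1/√(LC) = 1/√(75.4 µH · 640 nF) = 144000 rad/s.
ζ = (R/2)·√(C/L) = (7.90/2)·√(640 nF/75.4 µH) = 0.364.
Overshoot: exp(−π·0.364/√(1−0.364²)) = 0.293, i.e. 29.3%.

%OS ≈ 29.3%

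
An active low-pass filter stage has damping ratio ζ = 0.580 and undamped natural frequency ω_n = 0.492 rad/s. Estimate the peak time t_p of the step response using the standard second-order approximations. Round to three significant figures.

t_p ≈ 7.84 s

The damped frequency is ω_d = ω_n√(1−ζ²) = 0.492·√(1−0.336) = 0.401 rad/s.
Peak time t_p = π/ω_d = π/0.401 = 7.84 s.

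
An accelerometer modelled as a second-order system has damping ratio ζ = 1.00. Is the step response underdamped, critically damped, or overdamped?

critically damped

Since ζ = 1, the system is critically damped.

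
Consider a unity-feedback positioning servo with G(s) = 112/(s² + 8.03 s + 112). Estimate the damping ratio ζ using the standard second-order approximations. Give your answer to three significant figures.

ζ ≈ 0.379

Matching coefficients with s² + 2ζω_n s + ω_n² gives ω_n² = 112 ⇒ ω_n = 10.6 rad/s, and ζ = 8.03/(2ω_n) = 0.379.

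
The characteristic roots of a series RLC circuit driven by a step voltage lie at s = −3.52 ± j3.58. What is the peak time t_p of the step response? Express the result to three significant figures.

t_p ≈ 0.878 s

t_p = π/ω_d with ω_d = 3.58 (the imaginary part), so t_p = 0.878 s.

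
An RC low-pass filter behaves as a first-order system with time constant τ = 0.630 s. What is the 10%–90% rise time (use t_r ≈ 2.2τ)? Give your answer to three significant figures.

t_r ≈ 1.39 s

t_r ≈ 2.2τ = 1.39 s.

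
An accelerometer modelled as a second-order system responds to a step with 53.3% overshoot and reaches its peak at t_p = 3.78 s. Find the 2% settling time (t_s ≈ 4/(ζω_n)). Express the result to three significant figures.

From the overshoot, ζ = −ln(OS)/√(π²+ln²(OS)) = 0.196.
t_p = π/ω_d ⇒ ω_d = 0.831 rad/s; then ω_n = ω_d/√(1−ζ²) = 0.848 rad/s.
t_s ≈ 4/(ζω_n) = 4/(0.196·0.848) = 24.0 s.

t_s ≈ 24.0 s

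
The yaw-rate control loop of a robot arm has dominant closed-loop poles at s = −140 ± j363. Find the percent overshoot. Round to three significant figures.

|pole| = ω_n = √(140² + 363²) = 389 rad/s; ζ = cos θ = σ/ω_n = 0.360.
Overshoot: exp(−π·0.360/√(1−0.360²)) = 0.298, i.e. 29.8%.

%OS ≈ 29.8%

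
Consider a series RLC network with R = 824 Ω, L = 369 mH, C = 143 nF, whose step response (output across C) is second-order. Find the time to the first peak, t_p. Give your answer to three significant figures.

t_p ≈ 0.000747 s

For a series RLC circuit (capacitor voltage as output), ω_n = 1/√(LC) = 1/√(369 mH · 143 nF) = 4350 rad/s.
ζ = (R/2)·√(C/L) = (824/2)·√(143 nF/369 mH) = 0.256.
ω_d = ω_n√(1−ζ²) = 4210 rad/s. t_p = π/ω_d = 0.000747 s.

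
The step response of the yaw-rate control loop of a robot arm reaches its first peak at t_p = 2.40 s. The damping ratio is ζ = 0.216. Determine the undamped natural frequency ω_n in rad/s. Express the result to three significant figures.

Peak time t_p = π/ω_d, so ω_d = π/t_p = π/2.40 = 1.31 rad/s.
ω_n = ω_d/√(1−ζ²) = 1.31/√0.953 = 1.34 rad/s.

ω_n ≈ 1.34 rad/s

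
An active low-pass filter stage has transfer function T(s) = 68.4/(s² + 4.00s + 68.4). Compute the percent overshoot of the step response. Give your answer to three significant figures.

%OS ≈ 45.7%

ω_n = √68.4 = 8.27 rad/s; ζ = 4.00/(2·8.27) = 0.242.
Overshoot: exp(−π·0.242/√(1−0.242²)) = 0.457, i.e. 45.7%.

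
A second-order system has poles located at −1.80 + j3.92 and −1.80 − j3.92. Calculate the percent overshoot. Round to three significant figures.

With σ = 1.80, ω_d = 3.92: ω_n = √(σ²+ω_d²) = 4.31 rad/s, ζ = σ/ω_n = 0.417.
%OS = 100·exp(−πζ/√(1−ζ²)) = 23.6%.

%OS ≈ 23.6%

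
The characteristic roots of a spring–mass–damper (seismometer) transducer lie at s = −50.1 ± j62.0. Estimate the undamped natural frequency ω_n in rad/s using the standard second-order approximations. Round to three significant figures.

With σ = 50.1, ω_d = 62.0: ω_n = √(σ²+ω_d²) = 79.7 rad/s, ζ = σ/ω_n = 0.629.

ω_n ≈ 79.7 rad/s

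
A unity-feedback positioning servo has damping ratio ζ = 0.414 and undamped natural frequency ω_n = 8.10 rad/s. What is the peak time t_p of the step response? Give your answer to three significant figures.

The damped frequency is ω_d = ω_n√(1−ζ²) = 8.10·√(1−0.171) = 7.37 rad/s.
Peak time t_p = π/ω_d = π/7.37 = 0.426 s.

t_p ≈ 0.426 s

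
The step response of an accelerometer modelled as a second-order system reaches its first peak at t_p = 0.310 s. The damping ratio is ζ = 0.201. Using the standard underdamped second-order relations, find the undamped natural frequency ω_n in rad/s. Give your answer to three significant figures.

ω_n ≈ 10.3 rad/s

Peak time t_p = π/ω_d, so ω_d = π/t_p = π/0.310 = 10.1 rad/s.
ω_n = ω_d/√(1−ζ²) = 10.1/√0.960 = 10.3 rad/s.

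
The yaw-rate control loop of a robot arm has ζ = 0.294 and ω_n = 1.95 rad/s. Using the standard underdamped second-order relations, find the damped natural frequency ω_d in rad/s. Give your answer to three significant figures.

ω_d = ω_n√(1−ζ²) = 1.95·√0.914 = 1.86 rad/s.

ω_d ≈ 1.86 rad/s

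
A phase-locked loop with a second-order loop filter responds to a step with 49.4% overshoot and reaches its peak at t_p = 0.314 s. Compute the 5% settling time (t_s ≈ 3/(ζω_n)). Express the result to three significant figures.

t_s ≈ 1.34 s

ζ from %OS: ζ = |ln 0.494|/√(π²+ln²0.494) = 0.219.
From t_p = π/ω_d, ω_d = π/0.314 = 10.0 rad/s, so ω_n = ω_d/√(1−ζ²) = 10.3 rad/s.
t_s ≈ 3/(ζω_n) = 3/(0.219·10.3) = 1.34 s.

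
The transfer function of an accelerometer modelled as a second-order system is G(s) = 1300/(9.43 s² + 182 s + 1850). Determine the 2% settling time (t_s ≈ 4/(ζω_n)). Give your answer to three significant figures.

Dividing through by 9.43: denominator becomes s² + 19.30 s + 196.2.
So ω_n = √196.2 = 14.0 rad/s and ζ = 19.30/(2·14.0) = 0.689.
t_s ≈ 4/(ζω_n) = 0.415 s.

t_s ≈ 0.415 s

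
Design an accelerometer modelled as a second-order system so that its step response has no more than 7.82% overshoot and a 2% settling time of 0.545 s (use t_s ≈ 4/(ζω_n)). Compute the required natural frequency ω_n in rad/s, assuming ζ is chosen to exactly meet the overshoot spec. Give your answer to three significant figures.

ω_n ≈ 11.7 rad/s

ζ = −ln(OS)/√(π² + (ln OS)²). With OS = 0.0782, ln OS = −2.548 and ζ = 2.548/4.045 = 0.630.
Then ω_n = 4/(ζ t_s) = 4/(0.630 × 0.545) = 11.7 rad/s.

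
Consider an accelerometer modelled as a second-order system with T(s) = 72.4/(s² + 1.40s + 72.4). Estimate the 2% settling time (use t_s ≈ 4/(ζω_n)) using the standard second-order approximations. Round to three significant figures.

Comparing the denominator to s² + 2ζω_n s + ω_n²: ω_n = √72.4 = 8.51 rad/s, and 2ζω_n = 1.40 so ζ = 1.40/(2·8.51) = 0.0823.
t_s ≈ 4/(ζω_n) = 4/(0.0823·8.51) = 5.71 s.

t_s ≈ 5.71 s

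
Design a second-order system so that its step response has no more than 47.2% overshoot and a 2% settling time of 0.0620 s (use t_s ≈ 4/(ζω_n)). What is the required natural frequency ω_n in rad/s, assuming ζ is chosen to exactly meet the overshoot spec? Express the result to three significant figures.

ω_n ≈ 278 rad/s

ζ = −ln(OS)/√(π² + (ln OS)²). With OS = 0.472, ln OS = −0.7508 and ζ = 0.7508/3.230 = 0.232.
From t_s ≈ 4/(ζω_n): ω_n = 4/(ζ·t_s) = 4/(0.232·0.0620) = 278 rad/s.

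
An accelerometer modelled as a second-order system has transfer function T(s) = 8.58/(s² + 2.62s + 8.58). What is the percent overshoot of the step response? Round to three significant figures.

ω_n = √8.58 = 2.93 rad/s; ζ = 2.62/(2·2.93) = 0.447.
Overshoot: exp(−π·0.447/√(1−0.447²)) = 0.208, i.e. 20.8%.

%OS ≈ 20.8%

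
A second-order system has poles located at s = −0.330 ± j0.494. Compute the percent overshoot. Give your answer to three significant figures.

|pole| = ω_n = √(0.330² + 0.494²) = 0.594 rad/s; ζ = cos θ = σ/ω_n = 0.555.
%OS = 100·exp(−πζ/√(1−ζ²)) = 12.3%.

%OS ≈ 12.3%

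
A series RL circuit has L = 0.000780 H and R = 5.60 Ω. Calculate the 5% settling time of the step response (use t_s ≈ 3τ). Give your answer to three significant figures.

t_s ≈ 0.000418 s

τ = L/R = 0.000780/5.60 = 0.000139 s.
t_s ≈ 3τ = 0.000418 s.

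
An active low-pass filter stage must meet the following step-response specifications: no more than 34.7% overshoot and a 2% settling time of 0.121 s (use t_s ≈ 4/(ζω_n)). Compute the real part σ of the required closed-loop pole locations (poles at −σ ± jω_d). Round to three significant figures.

The settling-time spec alone fixes σ = ζω_n = 4/t_s = 4/0.121 = 33.1.
(Overshoot then fixes ζ = 0.319 and hence ω_d = σ·√(1−ζ²)/ζ = 98.1 rad/s.)

σ ≈ 33.1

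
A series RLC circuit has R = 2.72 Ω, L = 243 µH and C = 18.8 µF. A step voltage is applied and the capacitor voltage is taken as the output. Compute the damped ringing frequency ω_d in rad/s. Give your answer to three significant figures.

For a series RLC circuit (capacitor voltage as output), ω_n = 1/√(LC) = 1/√(243 µH · 18.8 µF) = 14800 rad/s.
ζ = (R/2)·√(C/L) = (2.72/2)·√(18.8 µF/243 µH) = 0.378.
ω_d = 14800·√(1 − 0.378²) = 13700 rad/s.

ω_d ≈ 13700 rad/s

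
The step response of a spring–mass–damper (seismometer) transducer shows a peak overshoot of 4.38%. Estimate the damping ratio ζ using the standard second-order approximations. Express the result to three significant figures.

Inverting the overshoot relation: ζ = |ln 0.0438|/√(π² + ln²0.0438) = 0.706.

ζ ≈ 0.706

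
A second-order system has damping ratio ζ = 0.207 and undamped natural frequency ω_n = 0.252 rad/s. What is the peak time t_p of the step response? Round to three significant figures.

t_p ≈ 12.7 s

The damped frequency is ω_d = ω_n√(1−ζ²) = 0.252·√(1−0.0428) = 0.247 rad/s.
Peak time t_p = π/ω_d = π/0.247 = 12.7 s.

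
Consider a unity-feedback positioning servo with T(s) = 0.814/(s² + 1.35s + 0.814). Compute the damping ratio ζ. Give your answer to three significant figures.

ζ ≈ 0.748

Comparing the denominator to s² + 2ζω_n s + ω_n²: ω_n = √0.814 = 0.902 rad/s, and 2ζω_n = 1.35 so ζ = 1.35/(2·0.902) = 0.748.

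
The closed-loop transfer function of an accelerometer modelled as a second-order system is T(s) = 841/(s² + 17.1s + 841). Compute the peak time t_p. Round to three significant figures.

t_p ≈ 0.113 s

Matching coefficients with s² + 2ζω_n s + ω_n² gives ω_n² = 841 ⇒ ω_n = 29.0 rad/s, and ζ = 17.1/(2ω_n) = 0.295.
ω_d = ω_n√(1−ζ²) = 27.7 rad/s. Then t_p = π/ω_d = 0.113 s.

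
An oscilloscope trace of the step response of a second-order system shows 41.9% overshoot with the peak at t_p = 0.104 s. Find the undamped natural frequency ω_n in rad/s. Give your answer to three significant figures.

ζ from %OS: ζ = |ln 0.419|/√(π²+ln²0.419) = 0.267.
t_p = π/ω_d ⇒ ω_d = 30.2 rad/s; then ω_n = ω_d/√(1−ζ²) = 31.3 rad/s.

ω_n ≈ 31.3 rad/s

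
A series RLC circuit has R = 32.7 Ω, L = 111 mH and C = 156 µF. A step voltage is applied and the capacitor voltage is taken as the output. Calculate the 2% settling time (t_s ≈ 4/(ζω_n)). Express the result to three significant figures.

t_s ≈ 0.0272 s

For a series RLC circuit (capacitor voltage as output), ω_n = 1/√(LC) = 1/√(111 mH · 156 µF) = 240 rad/s.
ζ = (R/2)·√(C/L) = (32.7/2)·√(156 µF/111 mH) = 0.613.
t_s ≈ 4/(ζω_n) = 0.0272 s.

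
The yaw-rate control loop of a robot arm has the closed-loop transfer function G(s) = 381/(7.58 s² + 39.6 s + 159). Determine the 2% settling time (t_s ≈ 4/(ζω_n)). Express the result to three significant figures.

t_s ≈ 1.53 s

Dividing through by 7.58: denominator becomes s² + 5.224 s + 20.98.
So ω_n = √20.98 = 4.58 rad/s and ζ = 5.224/(2·4.58) = 0.570.
t_s ≈ 4/(ζω_n) = 1.53 s.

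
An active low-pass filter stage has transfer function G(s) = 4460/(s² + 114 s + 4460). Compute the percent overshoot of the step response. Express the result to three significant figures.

%OS ≈ 0.582%

Comparing the denominator to s² + 2ζω_n s + ω_n²: ω_n = √4460 = 66.8 rad/s, and 2ζω_n = 114 so ζ = 114/(2·66.8) = 0.854.
%OS = 100 e^{−πζ/√(1−ζ²)} with ζ = 0.854 gives 0.582%.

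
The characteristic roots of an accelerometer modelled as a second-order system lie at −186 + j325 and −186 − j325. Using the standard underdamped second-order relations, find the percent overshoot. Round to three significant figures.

With σ = 186, ω_d = 325: ω_n = √(σ²+ω_d²) = 374 rad/s, ζ = σ/ω_n = 0.497.
Overshoot: exp(−π·0.497/√(1−0.497²)) = 0.166, i.e. 16.6%.

%OS ≈ 16.6%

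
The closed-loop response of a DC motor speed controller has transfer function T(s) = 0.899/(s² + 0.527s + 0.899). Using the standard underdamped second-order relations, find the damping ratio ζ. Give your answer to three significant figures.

ζ ≈ 0.278

Comparing the denominator to s² + 2ζω_n s + ω_n²: ω_n = √0.899 = 0.948 rad/s, and 2ζω_n = 0.527 so ζ = 0.527/(2·0.948) = 0.278.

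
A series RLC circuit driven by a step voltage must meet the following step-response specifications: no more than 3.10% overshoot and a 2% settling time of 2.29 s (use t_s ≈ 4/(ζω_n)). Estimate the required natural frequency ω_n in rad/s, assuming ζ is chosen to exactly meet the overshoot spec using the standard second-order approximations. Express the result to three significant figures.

ω_n ≈ 2.36 rad/s

Inverting the overshoot relation: ζ = |ln 0.0310|/√(π² + ln²0.0310) = 0.742.
From t_s ≈ 4/(ζω_n): ω_n = 4/(ζ·t_s) = 4/(0.742·2.29) = 2.36 rad/s.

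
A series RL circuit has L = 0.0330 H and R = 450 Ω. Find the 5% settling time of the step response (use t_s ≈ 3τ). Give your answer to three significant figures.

t_s ≈ 0.000220 s

τ = L/R = 0.0330/450 = 0.0000733 s.
t_s ≈ 3τ = 0.000220 s.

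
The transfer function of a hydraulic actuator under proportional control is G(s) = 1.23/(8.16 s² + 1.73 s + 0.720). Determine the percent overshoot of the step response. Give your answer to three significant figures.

%OS ≈ 30.1%

Dividing through by 8.16: denominator becomes s² + 0.2120 s + 0.08824.
So ω_n = √0.08824 = 0.297 rad/s and ζ = 0.2120/(2·0.297) = 0.357.
%OS = 100 e^{−πζ/√(1−ζ²)} with ζ = 0.357 gives 30.1%.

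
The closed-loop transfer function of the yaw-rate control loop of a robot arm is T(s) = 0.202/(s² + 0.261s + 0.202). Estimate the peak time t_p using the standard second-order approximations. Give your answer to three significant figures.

t_p ≈ 7.30 s

Comparing the denominator to s² + 2ζω_n s + ω_n²: ω_n = √0.202 = 0.449 rad/s, and 2ζω_n = 0.261 so ζ = 0.261/(2·0.449) = 0.290.
The damped frequency ω_d = ω_n√(1−ζ²) = 0.430 rad/s. Then t_p = π/ω_d = 7.30 s.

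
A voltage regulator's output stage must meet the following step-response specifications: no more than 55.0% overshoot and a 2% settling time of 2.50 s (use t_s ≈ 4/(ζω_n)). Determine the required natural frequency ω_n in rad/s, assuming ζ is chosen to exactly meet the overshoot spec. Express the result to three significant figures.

ω_n ≈ 8.56 rad/s

ζ = −ln(OS)/√(π² + (ln OS)²). With OS = 0.550, ln OS = −0.5978 and ζ = 0.5978/3.198 = 0.187.
Then ω_n = 4/(ζ t_s) = 4/(0.187 × 2.50) = 8.56 rad/s.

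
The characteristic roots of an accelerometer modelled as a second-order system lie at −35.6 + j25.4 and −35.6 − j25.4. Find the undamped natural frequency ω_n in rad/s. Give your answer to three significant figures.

ω_n ≈ 43.7 rad/s

|pole| = ω_n = √(35.6² + 25.4²) = 43.7 rad/s; ζ = cos θ = σ/ω_n = 0.814.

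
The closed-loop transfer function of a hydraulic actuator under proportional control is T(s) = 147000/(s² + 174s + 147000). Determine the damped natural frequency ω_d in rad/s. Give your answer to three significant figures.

Matching coefficients with s² + 2ζω_n s + ω_n² gives ω_n² = 147000 ⇒ ω_n = 383 rad/s, and ζ = 174/(2ω_n) = 0.227.
ω_d = ω_n√(1−ζ²) = 373 rad/s.

ω_d ≈ 373 rad/s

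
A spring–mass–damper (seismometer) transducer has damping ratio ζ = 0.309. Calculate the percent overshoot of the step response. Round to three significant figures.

For an underdamped second-order system, %OS = 100·exp(−πζ/√(1−ζ²)).
πζ/√(1−ζ²) = π·0.309/√(1−0.0955) = 1.021, so %OS = 100·e^(−1.021) = 36.0%.

%OS ≈ 36.0%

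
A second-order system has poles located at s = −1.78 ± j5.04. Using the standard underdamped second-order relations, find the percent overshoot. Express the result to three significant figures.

With σ = 1.78, ω_d = 5.04: ω_n = √(σ²+ω_d²) = 5.35 rad/s, ζ = σ/ω_n = 0.333.
%OS = 100 e^{−πζ/√(1−ζ²)} with ζ = 0.333 gives 33.0%.

%OS ≈ 33.0%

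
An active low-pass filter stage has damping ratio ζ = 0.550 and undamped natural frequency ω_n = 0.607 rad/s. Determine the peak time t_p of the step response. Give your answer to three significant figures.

t_p ≈ 6.20 s

The damped frequency is ω_d = ω_n√(1−ζ²) = 0.607·√(1−0.303) = 0.507 rad/s.
Peak time t_p = π/ω_d = π/0.507 = 6.20 s.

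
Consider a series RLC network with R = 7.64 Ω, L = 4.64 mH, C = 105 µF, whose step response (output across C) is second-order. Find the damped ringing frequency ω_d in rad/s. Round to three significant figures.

ω_d ≈ 1170 rad/s

For a series RLC circuit (capacitor voltage as output), ω_n = 1/√(LC) = 1/√(4.64 mH · 105 µF) = 1430 rad/s.
ζ = (R/2)·√(C/L) = (7.64/2)·√(105 µF/4.64 mH) = 0.575.
The damped frequency ω_d = ω_n√(1−ζ²) = 1170 rad/s.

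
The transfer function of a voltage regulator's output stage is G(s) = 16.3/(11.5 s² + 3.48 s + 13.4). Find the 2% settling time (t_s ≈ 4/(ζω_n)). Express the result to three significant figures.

t_s ≈ 26.4 s

Dividing through by 11.5: denominator becomes s² + 0.3026 s + 1.165.
So ω_n = √1.165 = 1.08 rad/s and ζ = 0.3026/(2·1.08) = 0.140.
t_s ≈ 4/(ζω_n) = 26.4 s.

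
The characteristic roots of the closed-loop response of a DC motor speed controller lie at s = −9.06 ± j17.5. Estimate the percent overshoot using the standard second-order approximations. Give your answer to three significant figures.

%OS ≈ 19.7%

With σ = 9.06, ω_d = 17.5: ω_n = √(σ²+ω_d²) = 19.7 rad/s, ζ = σ/ω_n = 0.460.
Overshoot: exp(−π·0.460/√(1−0.460²)) = 0.197, i.e. 19.7%.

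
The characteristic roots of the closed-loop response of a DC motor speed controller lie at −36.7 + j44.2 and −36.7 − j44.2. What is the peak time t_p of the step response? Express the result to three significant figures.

t_p ≈ 0.0711 s

t_p = π/ω_d with ω_d = 44.2 (the imaginary part), so t_p = 0.0711 s.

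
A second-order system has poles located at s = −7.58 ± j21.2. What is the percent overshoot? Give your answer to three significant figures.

%OS ≈ 32.5%

|pole| = ω_n = √(7.58² + 21.2²) = 22.5 rad/s; ζ = cos θ = σ/ω_n = 0.337.
%OS = 100·exp(−πζ/√(1−ζ²)) = 32.5%.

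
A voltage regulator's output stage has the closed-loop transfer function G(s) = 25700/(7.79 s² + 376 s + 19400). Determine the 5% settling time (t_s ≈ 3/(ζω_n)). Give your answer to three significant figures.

Dividing through by 7.79: denominator becomes s² + 48.27 s + 2490.
So ω_n = √2490 = 49.9 rad/s and ζ = 48.27/(2·49.9) = 0.484.
t_s ≈ 3/(ζω_n) = 0.124 s.

t_s ≈ 0.124 s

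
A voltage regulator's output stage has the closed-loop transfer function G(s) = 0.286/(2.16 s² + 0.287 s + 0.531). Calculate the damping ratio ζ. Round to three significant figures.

Dividing through by 2.16: denominator becomes s² + 0.1329 s + 0.2458.
So ω_n = √0.2458 = 0.496 rad/s and ζ = 0.1329/(2·0.496) = 0.134.

ζ ≈ 0.134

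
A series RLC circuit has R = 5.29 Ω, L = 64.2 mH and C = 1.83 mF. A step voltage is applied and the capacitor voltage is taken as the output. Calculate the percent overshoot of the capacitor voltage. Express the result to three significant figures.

%OS ≈ 20.8%

For a series RLC circuit (capacitor voltage as output), ω_n = 1/√(LC) = 1/√(64.2 mH · 1.83 mF) = 92.3 rad/s.
ζ = (R/2)·√(C/L) = (5.29/2)·√(1.83 mF/64.2 mH) = 0.447.
%OS = 100 e^{−πζ/√(1−ζ²)} with ζ = 0.447 gives 20.8%.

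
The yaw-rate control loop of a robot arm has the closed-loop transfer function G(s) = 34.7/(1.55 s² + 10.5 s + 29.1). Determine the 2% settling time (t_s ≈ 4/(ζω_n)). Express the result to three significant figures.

t_s ≈ 1.18 s

Dividing through by 1.55: denominator becomes s² + 6.774 s + 18.77.
So ω_n = √18.77 = 4.33 rad/s and ζ = 6.774/(2·4.33) = 0.782.
t_s ≈ 4/(ζω_n) = 1.18 s.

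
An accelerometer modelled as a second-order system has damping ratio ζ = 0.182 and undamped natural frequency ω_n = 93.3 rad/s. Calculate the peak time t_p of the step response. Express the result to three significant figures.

t_p ≈ 0.0342 s

The damped frequency is ω_d = ω_n√(1−ζ²) = 93.3·√(1−0.0331) = 91.7 rad/s.
Peak time t_p = π/ω_d = π/91.7 = 0.0342 s.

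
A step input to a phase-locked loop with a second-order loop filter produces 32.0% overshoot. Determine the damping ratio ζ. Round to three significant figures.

ζ ≈ 0.341

ζ = −ln(OS)/√(π² + (ln OS)²). With OS = 0.320, ln OS = −1.139 and ζ = 1.139/3.342 = 0.341.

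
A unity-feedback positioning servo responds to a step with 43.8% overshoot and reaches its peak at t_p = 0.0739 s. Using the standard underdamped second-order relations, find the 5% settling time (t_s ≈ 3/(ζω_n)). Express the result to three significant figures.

t_s ≈ 0.269 s

The overshoot fixes ζ = −ln(OS)/√(π²+ln²(OS)) = 0.254.
From t_p = π/ω_d, ω_d = π/0.0739 = 42.5 rad/s, so ω_n = ω_d/√(1−ζ²) = 44.0 rad/s.
t_s ≈ 3/(ζω_n) = 3/(0.254·44.0) = 0.269 s.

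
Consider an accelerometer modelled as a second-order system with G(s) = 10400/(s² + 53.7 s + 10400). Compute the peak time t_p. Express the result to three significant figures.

t_p ≈ 0.0319 s

Matching coefficients with s² + 2ζω_n s + ω_n² gives ω_n² = 10400 ⇒ ω_n = 102 rad/s, and ζ = 53.7/(2ω_n) = 0.263.
ω_d = 102·√(1 − 0.263²) = 98.4 rad/s. Then t_p = π/ω_d = 0.0319 s.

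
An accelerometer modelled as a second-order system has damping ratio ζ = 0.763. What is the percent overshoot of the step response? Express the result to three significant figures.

%OS ≈ 2.45%

For an underdamped second-order system, %OS = 100·exp(−πζ/√(1−ζ²)).
πζ/√(1−ζ²) = π·0.763/√(1−0.582) = 3.708, so %OS = 100·e^(−3.708) = 2.45%.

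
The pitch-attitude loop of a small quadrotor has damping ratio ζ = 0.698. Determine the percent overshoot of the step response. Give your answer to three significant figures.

For an underdamped second-order system, %OS = 100·exp(−πζ/√(1−ζ²)).
πζ/√(1−ζ²) = π·0.698/√(1−0.487) = 3.062, so %OS = 100·e^(−3.062) = 4.68%.

%OS ≈ 4.68%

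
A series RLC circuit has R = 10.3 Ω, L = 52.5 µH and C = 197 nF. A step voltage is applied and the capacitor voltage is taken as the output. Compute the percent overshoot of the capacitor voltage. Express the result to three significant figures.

For a series RLC circuit (capacitor voltage as output), ω_n = 1/√(LC) = 1/√(52.5 µH · 197 nF) = 311000 rad/s.
ζ = (R/2)·√(C/L) = (10.3/2)·√(197 nF/52.5 µH) = 0.315.
%OS = 100 e^{−πζ/√(1−ζ²)} with ζ = 0.315 gives 35.2%.

%OS ≈ 35.2%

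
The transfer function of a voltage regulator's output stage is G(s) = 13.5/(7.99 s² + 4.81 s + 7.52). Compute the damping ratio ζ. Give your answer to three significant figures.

ζ ≈ 0.310

Dividing through by 7.99: denominator becomes s² + 0.6020 s + 0.9412.
So ω_n = √0.9412 = 0.970 rad/s and ζ = 0.6020/(2·0.970) = 0.310.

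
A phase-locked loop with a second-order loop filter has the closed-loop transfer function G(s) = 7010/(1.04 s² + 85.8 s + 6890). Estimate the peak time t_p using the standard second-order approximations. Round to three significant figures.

Dividing through by 1.04: denominator becomes s² + 82.50 s + 6625.
So ω_n = √6625 = 81.4 rad/s and ζ = 82.50/(2·81.4) = 0.507.
The damped frequency ω_d = ω_n√(1−ζ²) = 70.2 rad/s. t_p = π/ω_d = 0.0448 s.

t_p ≈ 0.0448 s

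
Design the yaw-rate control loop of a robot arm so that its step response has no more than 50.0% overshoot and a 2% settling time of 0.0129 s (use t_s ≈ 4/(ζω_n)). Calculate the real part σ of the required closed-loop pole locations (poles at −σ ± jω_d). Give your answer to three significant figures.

σ ≈ 310

The settling-time spec alone fixes σ = ζω_n = 4/t_s = 4/0.0129 = 310.
(Overshoot then fixes ζ = 0.215 and hence ω_d = σ·√(1−ζ²)/ζ = 1410 rad/s.)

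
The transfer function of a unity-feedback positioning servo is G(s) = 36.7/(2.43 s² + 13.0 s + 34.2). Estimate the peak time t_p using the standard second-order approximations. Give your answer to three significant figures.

t_p ≈ 1.19 s

Dividing through by 2.43: denominator becomes s² + 5.350 s + 14.07.
So ω_n = √14.07 = 3.75 rad/s and ζ = 5.350/(2·3.75) = 0.713.
The damped frequency ω_d = ω_n√(1−ζ²) = 2.63 rad/s. t_p = π/ω_d = 1.19 s.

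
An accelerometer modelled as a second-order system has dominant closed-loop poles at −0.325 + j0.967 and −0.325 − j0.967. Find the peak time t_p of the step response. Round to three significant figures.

t_p = π/ω_d with ω_d = 0.967 (the imaginary part), so t_p = 3.25 s.

t_p ≈ 3.25 s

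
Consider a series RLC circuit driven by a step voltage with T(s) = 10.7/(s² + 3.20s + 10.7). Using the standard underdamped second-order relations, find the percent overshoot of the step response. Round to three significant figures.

ω_n = √10.7 = 3.27 rad/s; ζ = 3.20/(2·3.27) = 0.489.
Overshoot: exp(−π·0.489/√(1−0.489²)) = 0.172, i.e. 17.2%.

%OS ≈ 17.2%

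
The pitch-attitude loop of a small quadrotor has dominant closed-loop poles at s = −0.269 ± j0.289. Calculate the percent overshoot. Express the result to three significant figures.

With σ = 0.269, ω_d = 0.289: ω_n = √(σ²+ω_d²) = 0.395 rad/s, ζ = σ/ω_n = 0.681.
Overshoot: exp(−π·0.681/√(1−0.681²)) = 0.0537, i.e. 5.37%.

%OS ≈ 5.37%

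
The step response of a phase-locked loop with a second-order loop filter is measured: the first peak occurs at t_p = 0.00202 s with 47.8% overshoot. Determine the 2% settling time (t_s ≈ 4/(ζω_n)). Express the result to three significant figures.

t_s ≈ 0.0109 s

ζ from %OS: ζ = |ln 0.478|/√(π²+ln²0.478) = 0.229.
t_p = π/ω_d ⇒ ω_d = 1560 rad/s; then ω_n = ω_d/√(1−ζ²) = 1600 rad/s.
t_s ≈ 4/(ζω_n) = 4/(0.229·1600) = 0.0109 s.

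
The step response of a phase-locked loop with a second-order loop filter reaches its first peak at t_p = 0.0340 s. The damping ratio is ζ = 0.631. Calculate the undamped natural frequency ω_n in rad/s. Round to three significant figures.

Peak time t_p = π/ω_d, so ω_d = π/t_p = π/0.0340 = 92.4 rad/s.
ω_n = ω_d/√(1−ζ²) = 92.4/√0.602 = 119 rad/s.

ω_n ≈ 119 rad/s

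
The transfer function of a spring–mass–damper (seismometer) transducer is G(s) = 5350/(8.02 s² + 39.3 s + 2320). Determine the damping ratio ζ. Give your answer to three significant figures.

ζ ≈ 0.144

Dividing through by 8.02: denominator becomes s² + 4.900 s + 289.3.
So ω_n = √289.3 = 17.0 rad/s and ζ = 4.900/(2·17.0) = 0.144.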